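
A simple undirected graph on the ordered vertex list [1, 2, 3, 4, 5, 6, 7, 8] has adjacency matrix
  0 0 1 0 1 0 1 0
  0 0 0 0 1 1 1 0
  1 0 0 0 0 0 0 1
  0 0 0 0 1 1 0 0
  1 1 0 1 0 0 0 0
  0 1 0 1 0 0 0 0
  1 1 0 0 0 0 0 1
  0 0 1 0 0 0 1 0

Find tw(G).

A width-2 tree decomposition is:
Bags: B1 = {3, 7, 8}  B2 = {1, 3, 7}  B3 = {1, 2, 7}  B4 = {1, 2, 5}  B5 = {2, 5, 6}  B6 = {4, 5, 6}
Tree: B1–B2, B2–B3, B3–B4, B4–B5, B5–B6
Every bag has size at most 3, so the width is 3 − 1 = 2 and tw(G) ≤ 2. Since 8–3–1–7–8 is a cycle in G, G is not acyclic. Forests are exactly the graphs of treewidth ≤ 1, so tw(G) ≥ 2. Therefore the treewidth is 2.

2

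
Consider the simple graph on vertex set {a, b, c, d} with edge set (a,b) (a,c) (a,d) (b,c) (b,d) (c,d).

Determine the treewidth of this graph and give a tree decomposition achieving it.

Treewidth 3.
One optimal decomposition is:
Bags: B1 = {a, b, c, d}
Tree: (single bag)

With just one bag of size 4, the width is 4 − 1 = 3, so tw(G) ≤ 3. Conversely, {a, b, c, d} is a clique of size 4, and the vertices of any clique must share a bag in every tree decomposition; so some bag has ≥ 4 vertices and tw(G) ≥ 3. Hence tw(G) = 3 exactly.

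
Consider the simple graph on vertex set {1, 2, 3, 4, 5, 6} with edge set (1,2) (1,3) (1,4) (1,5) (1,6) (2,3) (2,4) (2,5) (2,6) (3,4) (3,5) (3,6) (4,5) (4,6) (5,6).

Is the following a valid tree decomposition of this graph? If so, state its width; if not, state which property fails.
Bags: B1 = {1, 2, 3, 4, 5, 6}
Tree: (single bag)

Yes; width 5.

Vertex coverage: the bags together contain {1, 2, 3, 4, 5, 6}, the full vertex set. Edge coverage: each edge of G has both endpoints in at least one bag. Running intersection: for every vertex, the bags containing it form a connected subtree. All three properties hold, so this is a valid tree decomposition of width max|bag| − 1 = 5, and hence tw(G) ≤ 5.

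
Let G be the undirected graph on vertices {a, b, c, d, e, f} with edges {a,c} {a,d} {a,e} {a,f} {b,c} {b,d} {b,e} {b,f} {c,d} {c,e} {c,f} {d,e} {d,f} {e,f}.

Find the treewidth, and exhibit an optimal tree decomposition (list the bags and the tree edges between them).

Each bag holds 5 vertices, so the decomposition has width 4, which upper-bounds the treewidth. On the other hand G contains the 5-clique {a, c, d, e, f}. A clique must lie in a single bag of any decomposition, so no decomposition can have width below 4. Combining the bounds, tw(G) = 4.

Treewidth 4.
One such decomposition:
Bags: B1 = {a, c, d, e, f}  B2 = {b, c, d, e, f}
Tree: B1–B2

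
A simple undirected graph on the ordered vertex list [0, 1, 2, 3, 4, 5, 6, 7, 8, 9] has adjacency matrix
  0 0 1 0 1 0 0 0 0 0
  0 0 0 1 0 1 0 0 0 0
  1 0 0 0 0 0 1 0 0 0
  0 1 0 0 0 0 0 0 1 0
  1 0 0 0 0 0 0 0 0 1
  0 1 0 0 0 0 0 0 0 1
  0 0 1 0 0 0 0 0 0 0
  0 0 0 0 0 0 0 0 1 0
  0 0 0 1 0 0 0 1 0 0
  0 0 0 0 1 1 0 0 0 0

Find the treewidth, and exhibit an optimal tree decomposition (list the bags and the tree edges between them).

Treewidth 1.
One such decomposition:
Bags: B1 = {7, 8}  B2 = {3, 8}  B3 = {1, 3}  B4 = {1, 5}  B5 = {5, 9}  B6 = {4, 9}  B7 = {0, 4}  B8 = {0, 2}  B9 = {2, 6}
Tree: B1–B2, B2–B3, B3–B4, B4–B5, B5–B6, B6–B7, B7–B8, B8–B9

Each bag holds 2 vertices, so the decomposition has width 1, which upper-bounds the treewidth. Since G has at least one edge (e.g. 7–8), it is not an edgeless graph, so tw(G) ≥ 1. The upper and lower bounds meet at 1, so that is the treewidth.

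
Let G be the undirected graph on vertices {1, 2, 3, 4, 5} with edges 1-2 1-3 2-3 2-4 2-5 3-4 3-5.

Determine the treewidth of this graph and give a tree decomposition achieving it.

Every bag has size at most 3, so the width is 3 − 1 = 2 and tw(G) ≤ 2. Conversely, {1, 2, 3} is a clique of size 3, and the vertices of any clique must share a bag in every tree decomposition; so some bag has ≥ 3 vertices and tw(G) ≥ 2. The upper and lower bounds meet at 2, so that is the treewidth.

Treewidth 2.
One such decomposition:
Bags: B1 = {2, 3, 5}  B2 = {2, 3, 4}  B3 = {1, 2, 3}
Tree: B1–B2, B2–B3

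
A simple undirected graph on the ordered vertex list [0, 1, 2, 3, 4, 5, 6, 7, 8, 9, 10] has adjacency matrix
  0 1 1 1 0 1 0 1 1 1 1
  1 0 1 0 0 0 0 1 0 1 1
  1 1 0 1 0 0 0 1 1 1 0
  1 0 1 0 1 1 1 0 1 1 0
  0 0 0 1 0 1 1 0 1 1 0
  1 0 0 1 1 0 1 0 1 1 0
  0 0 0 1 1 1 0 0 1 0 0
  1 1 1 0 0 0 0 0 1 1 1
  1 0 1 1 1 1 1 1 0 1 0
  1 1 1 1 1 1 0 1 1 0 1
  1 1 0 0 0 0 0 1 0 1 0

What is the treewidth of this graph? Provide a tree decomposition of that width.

Treewidth 4.
Bags: B1 = {0, 2, 3, 8, 9}  B2 = {0, 3, 5, 8, 9}  B3 = {0, 2, 7, 8, 9}  B4 = {3, 4, 5, 8, 9}  B5 = {0, 1, 2, 7, 9}  B6 = {3, 4, 5, 6, 8}  B7 = {0, 1, 7, 9, 10}
Tree: B1–B2, B1–B3, B2–B4, B3–B5, B4–B6, B5–B7

The largest bag has 5 vertices, giving width 4; this decomposition certifies tw(G) ≤ 4. For the lower bound, the 5 vertices {0, 2, 3, 8, 9} are pairwise adjacent, and any tree decomposition puts a clique entirely inside one bag — forcing width ≥ 4. The upper and lower bounds meet at 4, so that is the treewidth.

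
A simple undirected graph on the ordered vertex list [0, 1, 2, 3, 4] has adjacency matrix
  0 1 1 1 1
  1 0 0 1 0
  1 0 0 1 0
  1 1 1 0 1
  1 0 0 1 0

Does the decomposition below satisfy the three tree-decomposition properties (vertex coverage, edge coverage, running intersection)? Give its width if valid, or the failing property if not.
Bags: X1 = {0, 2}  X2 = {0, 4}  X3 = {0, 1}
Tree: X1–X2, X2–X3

No — vertex 3 appears in no bag.

A tree decomposition must satisfy three properties: every vertex lies in some bag; for every edge, both endpoints lie together in some bag; and for every vertex, the bags containing it form a connected subtree. Here vertex 3 appears in no bag, so the decomposition is invalid.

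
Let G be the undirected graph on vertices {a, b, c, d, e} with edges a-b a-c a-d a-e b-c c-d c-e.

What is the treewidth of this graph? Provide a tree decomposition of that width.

Treewidth 2.
One such decomposition:
Bags: B1 = {a, c, d}  B2 = {a, b, c}  B3 = {a, c, e}
Tree: B1–B2, B1–B3

Each bag holds 3 vertices, so the decomposition has width 2, which upper-bounds the treewidth. Conversely, {a, c, d} is a clique of size 3, and the vertices of any clique must share a bag in every tree decomposition; so some bag has ≥ 3 vertices and tw(G) ≥ 2. Combining the bounds, tw(G) = 2.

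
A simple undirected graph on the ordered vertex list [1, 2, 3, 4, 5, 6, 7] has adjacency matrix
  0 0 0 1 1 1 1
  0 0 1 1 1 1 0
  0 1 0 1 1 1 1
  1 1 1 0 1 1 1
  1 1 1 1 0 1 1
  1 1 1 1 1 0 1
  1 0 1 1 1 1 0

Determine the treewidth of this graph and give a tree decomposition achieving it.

Each bag holds 5 vertices, so the decomposition has width 4, which upper-bounds the treewidth. On the other hand G contains the 5-clique {1, 4, 5, 6, 7}. A clique must lie in a single bag of any decomposition, so no decomposition can have width below 4. The upper and lower bounds meet at 4, so that is the treewidth.

Treewidth 4.
One optimal decomposition is:
Bags: B1 = {2, 3, 4, 5, 6}  B2 = {3, 4, 5, 6, 7}  B3 = {1, 4, 5, 6, 7}
Tree: B1–B2, B2–B3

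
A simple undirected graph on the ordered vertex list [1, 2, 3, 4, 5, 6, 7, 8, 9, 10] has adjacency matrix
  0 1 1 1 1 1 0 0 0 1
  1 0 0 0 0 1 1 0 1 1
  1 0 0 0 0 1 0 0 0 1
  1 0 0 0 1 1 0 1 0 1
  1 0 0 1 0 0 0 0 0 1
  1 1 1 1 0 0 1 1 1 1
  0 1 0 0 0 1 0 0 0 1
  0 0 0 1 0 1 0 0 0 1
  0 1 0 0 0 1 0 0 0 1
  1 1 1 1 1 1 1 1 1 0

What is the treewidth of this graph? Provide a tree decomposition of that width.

Treewidth 3.
One such decomposition:
Bags: B1 = {2, 6, 9, 10}  B2 = {1, 2, 6, 10}  B3 = {1, 3, 6, 10}  B4 = {1, 4, 6, 10}  B5 = {2, 6, 7, 10}  B6 = {4, 6, 8, 10}  B7 = {1, 4, 5, 10}
Tree: B1–B2, B2–B3, B3–B4, B2–B5, B4–B6, B4–B7

Each bag holds 4 vertices, so the decomposition has width 3, which upper-bounds the treewidth. For the lower bound, the 4 vertices {1, 4, 5, 10} are pairwise adjacent, and any tree decomposition puts a clique entirely inside one bag — forcing width ≥ 3. The upper and lower bounds meet at 3, so that is the treewidth.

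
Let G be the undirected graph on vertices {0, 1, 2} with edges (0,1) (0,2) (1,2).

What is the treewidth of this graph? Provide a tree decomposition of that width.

Treewidth 2.
One optimal decomposition is:
Bags: B1 = {0, 1, 2}
Tree: (single bag)

A single bag containing all 3 vertices is trivially a valid decomposition of width 2. Conversely, {0, 1, 2} is a clique of size 3, and the vertices of any clique must share a bag in every tree decomposition; so some bag has ≥ 3 vertices and tw(G) ≥ 2. Therefore the treewidth is 2.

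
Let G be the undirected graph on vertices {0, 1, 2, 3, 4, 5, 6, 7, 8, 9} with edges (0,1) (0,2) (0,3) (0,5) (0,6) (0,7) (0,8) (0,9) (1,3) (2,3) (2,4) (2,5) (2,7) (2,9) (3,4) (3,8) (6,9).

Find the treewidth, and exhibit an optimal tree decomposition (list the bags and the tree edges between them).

Every bag has size at most 3, so the width is 3 − 1 = 2 and tw(G) ≤ 2. On the other hand G contains the 3-clique {0, 3, 8}. A clique must lie in a single bag of any decomposition, so no decomposition can have width below 2. Hence tw(G) = 2 exactly.

Treewidth 2.
One optimal decomposition is:
Bags: B1 = {0, 2, 9}  B2 = {0, 2, 3}  B3 = {0, 1, 3}  B4 = {0, 6, 9}  B5 = {2, 3, 4}  B6 = {0, 2, 5}  B7 = {0, 3, 8}  B8 = {0, 2, 7}
Tree: B1–B2, B2–B3, B1–B4, B2–B5, B2–B6, B3–B7, B2–B8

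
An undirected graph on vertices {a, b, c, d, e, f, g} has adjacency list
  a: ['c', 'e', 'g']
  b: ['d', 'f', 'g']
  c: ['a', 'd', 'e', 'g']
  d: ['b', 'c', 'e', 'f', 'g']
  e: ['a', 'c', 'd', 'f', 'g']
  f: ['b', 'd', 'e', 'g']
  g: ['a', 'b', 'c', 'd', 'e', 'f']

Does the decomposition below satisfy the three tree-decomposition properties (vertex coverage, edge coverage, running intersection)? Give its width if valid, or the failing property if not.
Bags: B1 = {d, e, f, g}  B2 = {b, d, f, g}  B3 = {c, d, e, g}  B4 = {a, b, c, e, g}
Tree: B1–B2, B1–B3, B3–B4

A tree decomposition must satisfy three properties: every vertex lies in some bag; for every edge, both endpoints lie together in some bag; and for every vertex, the bags containing it form a connected subtree. Here bags containing vertex b are not connected in the tree, so the decomposition is invalid.

No — bags containing vertex b are not connected in the tree.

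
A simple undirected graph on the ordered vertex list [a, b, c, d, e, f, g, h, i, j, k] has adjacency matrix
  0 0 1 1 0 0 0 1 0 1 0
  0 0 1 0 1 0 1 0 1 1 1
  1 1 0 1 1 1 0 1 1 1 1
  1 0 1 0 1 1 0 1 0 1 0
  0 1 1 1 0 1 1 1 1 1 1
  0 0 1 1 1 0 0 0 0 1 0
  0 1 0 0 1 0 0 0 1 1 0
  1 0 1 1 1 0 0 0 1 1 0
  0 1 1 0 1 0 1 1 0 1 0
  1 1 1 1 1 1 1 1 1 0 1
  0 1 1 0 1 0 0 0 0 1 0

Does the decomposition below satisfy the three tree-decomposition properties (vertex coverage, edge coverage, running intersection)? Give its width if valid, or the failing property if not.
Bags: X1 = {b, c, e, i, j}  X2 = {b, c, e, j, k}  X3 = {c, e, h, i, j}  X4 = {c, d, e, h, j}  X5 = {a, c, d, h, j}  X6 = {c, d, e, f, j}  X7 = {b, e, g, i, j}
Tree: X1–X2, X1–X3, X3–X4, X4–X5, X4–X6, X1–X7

Yes; width 4.

Every vertex of G appears in some bag (union = {a, b, c, d, e, f, g, h, i, j, k}); every edge is covered by a bag; and for each vertex v the set of bags containing v is connected in the bag tree. The decomposition is therefore valid. The largest bag has 5 vertices, so the width is 4.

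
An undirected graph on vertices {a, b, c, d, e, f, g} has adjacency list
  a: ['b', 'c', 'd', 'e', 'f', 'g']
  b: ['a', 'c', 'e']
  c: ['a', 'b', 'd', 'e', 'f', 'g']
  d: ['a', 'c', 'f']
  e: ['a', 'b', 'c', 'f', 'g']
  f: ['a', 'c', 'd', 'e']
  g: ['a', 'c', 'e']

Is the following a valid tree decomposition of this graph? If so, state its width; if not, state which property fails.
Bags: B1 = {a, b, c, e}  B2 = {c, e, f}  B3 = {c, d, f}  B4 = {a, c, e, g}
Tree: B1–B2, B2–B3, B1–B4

No — edge (a,f) lies in no bag.

A tree decomposition must satisfy three properties: every vertex lies in some bag; for every edge, both endpoints lie together in some bag; and for every vertex, the bags containing it form a connected subtree. Here edge (a,f) lies in no bag, so the decomposition is invalid.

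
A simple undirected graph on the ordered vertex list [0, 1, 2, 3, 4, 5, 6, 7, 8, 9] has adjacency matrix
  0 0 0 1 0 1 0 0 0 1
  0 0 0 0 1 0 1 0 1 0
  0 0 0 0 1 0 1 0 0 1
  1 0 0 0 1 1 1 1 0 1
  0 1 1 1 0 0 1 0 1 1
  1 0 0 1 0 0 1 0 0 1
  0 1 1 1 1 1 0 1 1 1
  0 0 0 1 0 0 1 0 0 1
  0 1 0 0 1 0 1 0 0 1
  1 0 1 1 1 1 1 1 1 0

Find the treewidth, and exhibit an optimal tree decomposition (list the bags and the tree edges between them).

Each bag holds 4 vertices, so the decomposition has width 3, which upper-bounds the treewidth. On the other hand G contains the 4-clique {0, 3, 5, 9}. A clique must lie in a single bag of any decomposition, so no decomposition can have width below 3. The upper and lower bounds meet at 3, so that is the treewidth.

Treewidth 3.
Bags: B1 = {3, 4, 6, 9}  B2 = {2, 4, 6, 9}  B3 = {3, 6, 7, 9}  B4 = {3, 5, 6, 9}  B5 = {4, 6, 8, 9}  B6 = {1, 4, 6, 8}  B7 = {0, 3, 5, 9}
Tree: B1–B2, B1–B3, B1–B4, B1–B5, B5–B6, B4–B7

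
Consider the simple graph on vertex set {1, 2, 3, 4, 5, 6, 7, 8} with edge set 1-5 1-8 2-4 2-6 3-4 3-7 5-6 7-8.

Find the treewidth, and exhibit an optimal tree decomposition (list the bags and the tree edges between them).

Treewidth 2.
One such decomposition:
Bags: B1 = {3, 7, 8}  B2 = {3, 4, 8}  B3 = {2, 4, 8}  B4 = {2, 6, 8}  B5 = {5, 6, 8}  B6 = {1, 5, 8}
Tree: B1–B2, B2–B3, B3–B4, B4–B5, B5–B6

Each bag holds 3 vertices, so the decomposition has width 2, which upper-bounds the treewidth. Since 8–7–3–4–2–6–5–1–8 is a cycle in G, G is not acyclic. Forests are exactly the graphs of treewidth ≤ 1, so tw(G) ≥ 2. The upper and lower bounds meet at 2, so that is the treewidth.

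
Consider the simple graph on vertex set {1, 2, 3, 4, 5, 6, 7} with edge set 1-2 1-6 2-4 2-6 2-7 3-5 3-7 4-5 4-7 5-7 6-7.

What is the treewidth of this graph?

2

A width-2 tree decomposition is:
Bags: B1 = {1, 2, 6}  B2 = {2, 6, 7}  B3 = {2, 4, 7}  B4 = {4, 5, 7}  B5 = {3, 5, 7}
Tree: B1–B2, B2–B3, B3–B4, B4–B5
The largest bag has 3 vertices, giving width 2; this decomposition certifies tw(G) ≤ 2. Conversely, {1, 2, 6} is a clique of size 3, and the vertices of any clique must share a bag in every tree decomposition; so some bag has ≥ 3 vertices and tw(G) ≥ 2. Therefore the treewidth is 2.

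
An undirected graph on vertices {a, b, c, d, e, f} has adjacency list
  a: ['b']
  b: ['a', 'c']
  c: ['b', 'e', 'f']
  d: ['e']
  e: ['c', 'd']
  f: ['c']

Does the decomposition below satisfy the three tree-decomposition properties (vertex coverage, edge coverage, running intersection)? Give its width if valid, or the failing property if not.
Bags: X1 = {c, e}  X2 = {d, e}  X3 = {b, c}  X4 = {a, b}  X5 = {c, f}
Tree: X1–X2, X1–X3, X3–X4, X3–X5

Yes; width 1.

Every vertex of G appears in some bag (union = {a, b, c, d, e, f}); every edge is covered by a bag; and for each vertex v the set of bags containing v is connected in the bag tree. The decomposition is therefore valid. The largest bag has 2 vertices, so the width is 1.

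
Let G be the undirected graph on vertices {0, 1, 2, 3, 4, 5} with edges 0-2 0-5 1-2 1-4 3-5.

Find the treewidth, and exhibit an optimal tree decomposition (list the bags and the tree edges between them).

Treewidth 1.
One such decomposition:
Bags: B1 = {1, 4}  B2 = {1, 2}  B3 = {0, 2}  B4 = {0, 5}  B5 = {3, 5}
Tree: B1–B2, B2–B3, B3–B4, B4–B5

The largest bag has 2 vertices, giving width 1; this decomposition certifies tw(G) ≤ 1. Since G has at least one edge (e.g. 4–1), it is not an edgeless graph, so tw(G) ≥ 1. Therefore the treewidth is 1.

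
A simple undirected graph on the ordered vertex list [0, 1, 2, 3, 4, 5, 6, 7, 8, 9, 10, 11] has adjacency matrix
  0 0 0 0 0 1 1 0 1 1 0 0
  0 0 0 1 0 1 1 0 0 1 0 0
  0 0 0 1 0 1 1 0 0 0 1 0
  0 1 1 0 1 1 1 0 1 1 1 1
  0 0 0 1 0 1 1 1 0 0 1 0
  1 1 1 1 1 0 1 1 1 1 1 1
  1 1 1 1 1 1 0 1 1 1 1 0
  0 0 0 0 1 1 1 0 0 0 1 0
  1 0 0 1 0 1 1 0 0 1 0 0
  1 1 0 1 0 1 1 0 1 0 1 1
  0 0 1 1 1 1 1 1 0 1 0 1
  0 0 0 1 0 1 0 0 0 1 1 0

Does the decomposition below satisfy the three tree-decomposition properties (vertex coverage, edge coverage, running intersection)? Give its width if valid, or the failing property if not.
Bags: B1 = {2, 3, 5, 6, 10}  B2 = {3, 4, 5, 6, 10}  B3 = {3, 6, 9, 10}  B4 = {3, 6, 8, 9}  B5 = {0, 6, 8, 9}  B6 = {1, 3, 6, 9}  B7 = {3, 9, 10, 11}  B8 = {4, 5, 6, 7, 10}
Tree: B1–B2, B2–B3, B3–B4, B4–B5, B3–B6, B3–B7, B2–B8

A tree decomposition must satisfy three properties: every vertex lies in some bag; for every edge, both endpoints lie together in some bag; and for every vertex, the bags containing it form a connected subtree. Here edge (5,9) lies in no bag, so the decomposition is invalid.

No — edge (5,9) lies in no bag.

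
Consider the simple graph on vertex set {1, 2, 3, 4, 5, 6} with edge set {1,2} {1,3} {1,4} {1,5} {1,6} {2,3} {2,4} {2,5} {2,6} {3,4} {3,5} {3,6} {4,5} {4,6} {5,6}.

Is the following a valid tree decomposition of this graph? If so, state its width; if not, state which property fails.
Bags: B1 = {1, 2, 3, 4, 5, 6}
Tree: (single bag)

Yes; width 5.

Checking the three conditions: (i) the bags cover all of {1, 2, 3, 4, 5, 6}; (ii) for each edge, some bag contains both endpoints; (iii) the bags containing any fixed vertex form a subtree. All hold, so the decomposition is valid with width 6 − 1 = 5.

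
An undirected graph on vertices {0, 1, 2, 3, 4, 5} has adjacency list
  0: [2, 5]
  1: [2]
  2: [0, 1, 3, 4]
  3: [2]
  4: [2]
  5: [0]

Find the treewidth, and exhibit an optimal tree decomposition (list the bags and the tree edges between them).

Treewidth 1.
One optimal decomposition is:
Bags: B1 = {0, 2}  B2 = {2, 4}  B3 = {0, 5}  B4 = {2, 3}  B5 = {1, 2}
Tree: B1–B2, B1–B3, B1–B4, B4–B5

Each bag holds 2 vertices, so the decomposition has width 1, which upper-bounds the treewidth. Any graph with an edge has treewidth ≥ 1, and G has the edge 0–2. Hence tw(G) = 1 exactly.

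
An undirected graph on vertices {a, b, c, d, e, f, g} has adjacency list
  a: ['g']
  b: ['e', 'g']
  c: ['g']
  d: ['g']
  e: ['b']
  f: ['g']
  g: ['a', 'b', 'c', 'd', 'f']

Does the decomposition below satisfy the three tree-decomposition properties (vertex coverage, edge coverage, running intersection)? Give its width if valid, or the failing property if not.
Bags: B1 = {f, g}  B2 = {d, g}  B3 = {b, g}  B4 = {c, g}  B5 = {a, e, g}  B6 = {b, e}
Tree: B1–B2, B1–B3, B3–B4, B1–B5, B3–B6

A tree decomposition must satisfy three properties: every vertex lies in some bag; for every edge, both endpoints lie together in some bag; and for every vertex, the bags containing it form a connected subtree. Here bags containing vertex e are not connected in the tree, so the decomposition is invalid.

No — bags containing vertex e are not connected in the tree.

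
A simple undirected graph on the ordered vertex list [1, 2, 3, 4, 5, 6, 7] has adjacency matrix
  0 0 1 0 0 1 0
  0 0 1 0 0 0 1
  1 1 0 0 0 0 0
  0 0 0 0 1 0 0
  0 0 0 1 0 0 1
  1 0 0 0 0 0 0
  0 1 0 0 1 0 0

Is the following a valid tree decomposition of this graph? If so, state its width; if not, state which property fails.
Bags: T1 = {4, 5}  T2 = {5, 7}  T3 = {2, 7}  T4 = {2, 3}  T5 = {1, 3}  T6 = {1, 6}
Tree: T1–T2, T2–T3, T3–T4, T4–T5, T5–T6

Yes; width 1.

Vertex coverage: the bags together contain {1, 2, 3, 4, 5, 6, 7}, the full vertex set. Edge coverage: each edge of G has both endpoints in at least one bag. Running intersection: for every vertex, the bags containing it form a connected subtree. All three properties hold, so this is a valid tree decomposition of width max|bag| − 1 = 1, and hence tw(G) ≤ 1.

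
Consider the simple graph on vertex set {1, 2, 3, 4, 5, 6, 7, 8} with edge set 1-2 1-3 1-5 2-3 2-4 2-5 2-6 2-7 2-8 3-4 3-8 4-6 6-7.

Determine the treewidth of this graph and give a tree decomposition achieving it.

Treewidth 2.
Bags: B1 = {2, 3, 4}  B2 = {1, 2, 3}  B3 = {2, 3, 8}  B4 = {2, 4, 6}  B5 = {1, 2, 5}  B6 = {2, 6, 7}
Tree: B1–B2, B1–B3, B1–B4, B2–B5, B4–B6

Every bag has size at most 3, so the width is 3 − 1 = 2 and tw(G) ≤ 2. On the other hand G contains the 3-clique {2, 3, 8}. A clique must lie in a single bag of any decomposition, so no decomposition can have width below 2. The upper and lower bounds meet at 2, so that is the treewidth.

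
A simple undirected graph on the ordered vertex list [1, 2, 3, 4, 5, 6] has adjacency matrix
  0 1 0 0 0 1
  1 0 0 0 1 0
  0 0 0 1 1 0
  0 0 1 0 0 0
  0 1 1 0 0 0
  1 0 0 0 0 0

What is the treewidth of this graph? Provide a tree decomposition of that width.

Every bag has size at most 2, so the width is 2 − 1 = 1 and tw(G) ≤ 1. Since G has at least one edge (e.g. 6–1), it is not an edgeless graph, so tw(G) ≥ 1. Hence tw(G) = 1 exactly.

Treewidth 1.
One optimal decomposition is:
Bags: B1 = {1, 6}  B2 = {1, 2}  B3 = {2, 5}  B4 = {3, 5}  B5 = {3, 4}
Tree: B1–B2, B2–B3, B3–B4, B4–B5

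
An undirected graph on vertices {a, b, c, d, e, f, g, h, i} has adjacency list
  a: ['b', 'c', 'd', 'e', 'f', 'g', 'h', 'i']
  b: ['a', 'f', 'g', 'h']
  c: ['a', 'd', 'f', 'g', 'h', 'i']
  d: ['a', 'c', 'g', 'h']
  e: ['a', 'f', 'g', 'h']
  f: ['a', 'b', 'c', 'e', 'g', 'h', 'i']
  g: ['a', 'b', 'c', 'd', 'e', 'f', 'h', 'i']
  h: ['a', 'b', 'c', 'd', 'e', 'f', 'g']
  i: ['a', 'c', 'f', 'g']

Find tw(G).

4

A width-4 tree decomposition is:
Bags: B1 = {a, c, f, g, h}  B2 = {a, b, f, g, h}  B3 = {a, e, f, g, h}  B4 = {a, c, d, g, h}  B5 = {a, c, f, g, i}
Tree: B1–B2, B1–B3, B1–B4, B1–B5
Every bag has size at most 5, so the width is 5 − 1 = 4 and tw(G) ≤ 4. For the lower bound, the 5 vertices {a, c, d, g, h} are pairwise adjacent, and any tree decomposition puts a clique entirely inside one bag — forcing width ≥ 4. The upper and lower bounds meet at 4, so that is the treewidth.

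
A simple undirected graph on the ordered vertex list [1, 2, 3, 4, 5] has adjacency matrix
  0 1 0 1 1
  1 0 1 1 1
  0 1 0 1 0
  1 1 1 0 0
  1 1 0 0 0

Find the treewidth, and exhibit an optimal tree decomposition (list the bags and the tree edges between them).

The largest bag has 3 vertices, giving width 2; this decomposition certifies tw(G) ≤ 2. Conversely, {1, 2, 4} is a clique of size 3, and the vertices of any clique must share a bag in every tree decomposition; so some bag has ≥ 3 vertices and tw(G) ≥ 2. Therefore the treewidth is 2.

Treewidth 2.
One such decomposition:
Bags: B1 = {1, 2, 4}  B2 = {2, 3, 4}  B3 = {1, 2, 5}
Tree: B1–B2, B1–B3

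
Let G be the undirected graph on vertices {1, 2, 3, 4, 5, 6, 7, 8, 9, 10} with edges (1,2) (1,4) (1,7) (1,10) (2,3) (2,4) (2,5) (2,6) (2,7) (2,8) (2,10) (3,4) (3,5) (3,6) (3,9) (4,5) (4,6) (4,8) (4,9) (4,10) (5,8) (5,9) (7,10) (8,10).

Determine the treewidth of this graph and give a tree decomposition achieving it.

Every bag has size at most 4, so the width is 4 − 1 = 3 and tw(G) ≤ 3. Conversely, {3, 4, 5, 9} is a clique of size 4, and the vertices of any clique must share a bag in every tree decomposition; so some bag has ≥ 4 vertices and tw(G) ≥ 3. The upper and lower bounds meet at 3, so that is the treewidth.

Treewidth 3.
One such decomposition:
Bags: B1 = {2, 4, 5, 8}  B2 = {2, 4, 8, 10}  B3 = {1, 2, 4, 10}  B4 = {2, 3, 4, 5}  B5 = {2, 3, 4, 6}  B6 = {3, 4, 5, 9}  B7 = {1, 2, 7, 10}
Tree: B1–B2, B2–B3, B1–B4, B4–B5, B4–B6, B3–B7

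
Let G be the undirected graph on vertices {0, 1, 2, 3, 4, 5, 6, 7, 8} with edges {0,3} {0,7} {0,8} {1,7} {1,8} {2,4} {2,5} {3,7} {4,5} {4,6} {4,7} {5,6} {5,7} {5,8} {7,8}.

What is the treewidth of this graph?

2

A width-2 tree decomposition is:
Bags: B1 = {4, 5, 7}  B2 = {4, 5, 6}  B3 = {2, 4, 5}  B4 = {5, 7, 8}  B5 = {1, 7, 8}  B6 = {0, 7, 8}  B7 = {0, 3, 7}
Tree: B1–B2, B1–B3, B1–B4, B4–B5, B5–B6, B6–B7
Every bag has size at most 3, so the width is 3 − 1 = 2 and tw(G) ≤ 2. On the other hand G contains the 3-clique {2, 4, 5}. A clique must lie in a single bag of any decomposition, so no decomposition can have width below 2. The upper and lower bounds meet at 2, so that is the treewidth.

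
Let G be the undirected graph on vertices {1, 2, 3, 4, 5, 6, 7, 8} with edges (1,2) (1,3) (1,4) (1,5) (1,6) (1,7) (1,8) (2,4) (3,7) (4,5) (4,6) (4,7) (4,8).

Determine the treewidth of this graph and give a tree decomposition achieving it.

Treewidth 2.
Bags: B1 = {1, 4, 5}  B2 = {1, 4, 6}  B3 = {1, 2, 4}  B4 = {1, 4, 7}  B5 = {1, 4, 8}  B6 = {1, 3, 7}
Tree: B1–B2, B2–B3, B1–B4, B1–B5, B4–B6

Each bag holds 3 vertices, so the decomposition has width 2, which upper-bounds the treewidth. Conversely, {1, 3, 7} is a clique of size 3, and the vertices of any clique must share a bag in every tree decomposition; so some bag has ≥ 3 vertices and tw(G) ≥ 2. The upper and lower bounds meet at 2, so that is the treewidth.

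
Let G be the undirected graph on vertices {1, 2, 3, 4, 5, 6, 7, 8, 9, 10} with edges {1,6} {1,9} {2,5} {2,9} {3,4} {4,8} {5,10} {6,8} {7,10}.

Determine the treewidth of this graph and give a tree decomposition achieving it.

Every bag has size at most 2, so the width is 2 − 1 = 1 and tw(G) ≤ 1. G has an edge, so its treewidth is at least 1. Therefore the treewidth is 1.

Treewidth 1.
Bags: B1 = {3, 4}  B2 = {4, 8}  B3 = {6, 8}  B4 = {1, 6}  B5 = {1, 9}  B6 = {2, 9}  B7 = {2, 5}  B8 = {5, 10}  B9 = {7, 10}
Tree: B1–B2, B2–B3, B3–B4, B4–B5, B5–B6, B6–B7, B7–B8, B8–B9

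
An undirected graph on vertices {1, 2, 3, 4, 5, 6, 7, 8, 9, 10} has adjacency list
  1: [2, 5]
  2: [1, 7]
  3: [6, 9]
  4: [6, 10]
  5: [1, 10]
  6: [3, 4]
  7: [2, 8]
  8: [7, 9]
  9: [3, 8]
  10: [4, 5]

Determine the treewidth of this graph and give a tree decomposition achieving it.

Treewidth 2.
One optimal decomposition is:
Bags: B1 = {1, 2, 5}  B2 = {2, 5, 10}  B3 = {2, 4, 10}  B4 = {2, 4, 6}  B5 = {2, 3, 6}  B6 = {2, 3, 9}  B7 = {2, 8, 9}  B8 = {2, 7, 8}
Tree: B1–B2, B2–B3, B3–B4, B4–B5, B5–B6, B6–B7, B7–B8

The largest bag has 3 vertices, giving width 2; this decomposition certifies tw(G) ≤ 2. For the lower bound, G contains the cycle 2–1–5–10–4–6–3–9–8–7–2, so G is not a forest; only forests have treewidth ≤ 1, hence tw(G) ≥ 2. Therefore the treewidth is 2.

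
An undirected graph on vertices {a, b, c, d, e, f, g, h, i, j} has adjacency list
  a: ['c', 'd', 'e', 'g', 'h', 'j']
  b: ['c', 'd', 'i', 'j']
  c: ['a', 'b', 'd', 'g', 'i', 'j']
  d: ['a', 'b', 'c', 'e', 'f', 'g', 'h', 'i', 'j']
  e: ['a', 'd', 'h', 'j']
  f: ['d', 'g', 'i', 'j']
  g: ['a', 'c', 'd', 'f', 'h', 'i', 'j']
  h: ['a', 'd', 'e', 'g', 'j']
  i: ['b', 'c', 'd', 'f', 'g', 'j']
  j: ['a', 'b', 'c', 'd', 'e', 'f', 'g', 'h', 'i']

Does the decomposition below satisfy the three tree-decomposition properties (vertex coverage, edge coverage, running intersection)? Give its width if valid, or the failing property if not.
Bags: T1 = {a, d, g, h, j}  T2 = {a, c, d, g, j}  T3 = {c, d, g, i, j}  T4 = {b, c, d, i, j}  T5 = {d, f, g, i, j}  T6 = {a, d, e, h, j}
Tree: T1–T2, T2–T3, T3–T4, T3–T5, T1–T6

Yes; width 4.

Every vertex of G appears in some bag (union = {a, b, c, d, e, f, g, h, i, j}); every edge is covered by a bag; and for each vertex v the set of bags containing v is connected in the bag tree. The decomposition is therefore valid. The largest bag has 5 vertices, so the width is 4.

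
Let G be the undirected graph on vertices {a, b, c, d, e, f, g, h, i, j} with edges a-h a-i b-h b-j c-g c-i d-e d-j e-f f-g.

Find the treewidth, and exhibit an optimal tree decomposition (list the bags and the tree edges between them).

Treewidth 2.
Bags: B1 = {d, e, f}  B2 = {d, f, g}  B3 = {c, d, g}  B4 = {c, d, i}  B5 = {a, d, i}  B6 = {a, d, h}  B7 = {b, d, h}  B8 = {b, d, j}
Tree: B1–B2, B2–B3, B3–B4, B4–B5, B5–B6, B6–B7, B7–B8

The largest bag has 3 vertices, giving width 2; this decomposition certifies tw(G) ≤ 2. For the lower bound, G contains the cycle d–e–f–g–c–i–a–h–b–j–d, so G is not a forest; only forests have treewidth ≤ 1, hence tw(G) ≥ 2. Hence tw(G) = 2 exactly.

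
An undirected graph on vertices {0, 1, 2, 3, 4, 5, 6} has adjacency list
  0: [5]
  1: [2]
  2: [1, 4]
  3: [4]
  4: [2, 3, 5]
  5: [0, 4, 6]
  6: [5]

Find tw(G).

A width-1 tree decomposition is:
Bags: B1 = {5, 6}  B2 = {4, 5}  B3 = {3, 4}  B4 = {2, 4}  B5 = {1, 2}  B6 = {0, 5}
Tree: B1–B2, B2–B3, B2–B4, B4–B5, B2–B6
The largest bag has 2 vertices, giving width 1; this decomposition certifies tw(G) ≤ 1. Since G has at least one edge (e.g. 5–6), it is not an edgeless graph, so tw(G) ≥ 1. The upper and lower bounds meet at 1, so that is the treewidth.

1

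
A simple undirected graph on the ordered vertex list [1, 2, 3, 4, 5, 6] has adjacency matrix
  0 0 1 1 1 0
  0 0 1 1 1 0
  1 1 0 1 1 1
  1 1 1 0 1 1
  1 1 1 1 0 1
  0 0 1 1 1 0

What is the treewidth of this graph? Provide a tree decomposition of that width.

Every bag has size at most 4, so the width is 4 − 1 = 3 and tw(G) ≤ 3. Conversely, {1, 3, 4, 5} is a clique of size 4, and the vertices of any clique must share a bag in every tree decomposition; so some bag has ≥ 4 vertices and tw(G) ≥ 3. Combining the bounds, tw(G) = 3.

Treewidth 3.
One optimal decomposition is:
Bags: B1 = {2, 3, 4, 5}  B2 = {1, 3, 4, 5}  B3 = {3, 4, 5, 6}
Tree: B1–B2, B2–B3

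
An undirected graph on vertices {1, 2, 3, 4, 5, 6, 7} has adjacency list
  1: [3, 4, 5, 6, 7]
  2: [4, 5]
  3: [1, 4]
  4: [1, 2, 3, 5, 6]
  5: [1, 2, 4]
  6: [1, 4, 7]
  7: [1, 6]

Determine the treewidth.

A width-2 tree decomposition is:
Bags: B1 = {1, 4, 5}  B2 = {1, 3, 4}  B3 = {1, 4, 6}  B4 = {1, 6, 7}  B5 = {2, 4, 5}
Tree: B1–B2, B2–B3, B3–B4, B1–B5
Every bag has size at most 3, so the width is 3 − 1 = 2 and tw(G) ≤ 2. For the lower bound, the 3 vertices {1, 3, 4} are pairwise adjacent, and any tree decomposition puts a clique entirely inside one bag — forcing width ≥ 2. Therefore the treewidth is 2.

2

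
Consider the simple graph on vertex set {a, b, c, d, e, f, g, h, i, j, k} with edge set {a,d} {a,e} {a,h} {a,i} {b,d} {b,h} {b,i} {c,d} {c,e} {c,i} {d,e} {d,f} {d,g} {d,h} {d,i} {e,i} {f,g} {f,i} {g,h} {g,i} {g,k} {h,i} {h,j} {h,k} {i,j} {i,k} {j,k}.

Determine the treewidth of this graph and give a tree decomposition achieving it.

Each bag holds 4 vertices, so the decomposition has width 3, which upper-bounds the treewidth. For the lower bound, the 4 vertices {c, d, e, i} are pairwise adjacent, and any tree decomposition puts a clique entirely inside one bag — forcing width ≥ 3. Combining the bounds, tw(G) = 3.

Treewidth 3.
One optimal decomposition is:
Bags: B1 = {d, g, h, i}  B2 = {a, d, h, i}  B3 = {b, d, h, i}  B4 = {g, h, i, k}  B5 = {d, f, g, i}  B6 = {a, d, e, i}  B7 = {c, d, e, i}  B8 = {h, i, j, k}
Tree: B1–B2, B1–B3, B1–B4, B1–B5, B2–B6, B6–B7, B4–B8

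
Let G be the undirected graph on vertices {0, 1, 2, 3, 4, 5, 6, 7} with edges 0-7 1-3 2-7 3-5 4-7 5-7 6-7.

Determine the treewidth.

1

A width-1 tree decomposition is:
Bags: B1 = {5, 7}  B2 = {4, 7}  B3 = {2, 7}  B4 = {0, 7}  B5 = {3, 5}  B6 = {6, 7}  B7 = {1, 3}
Tree: B1–B2, B1–B3, B2–B4, B1–B5, B1–B6, B5–B7
Each bag holds 2 vertices, so the decomposition has width 1, which upper-bounds the treewidth. G has an edge, so its treewidth is at least 1. Therefore the treewidth is 1.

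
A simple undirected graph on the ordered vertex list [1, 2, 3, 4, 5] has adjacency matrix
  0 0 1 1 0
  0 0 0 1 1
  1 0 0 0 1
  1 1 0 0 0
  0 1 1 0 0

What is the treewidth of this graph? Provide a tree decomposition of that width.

Treewidth 2.
Bags: B1 = {2, 3, 5}  B2 = {2, 3, 4}  B3 = {1, 3, 4}
Tree: B1–B2, B2–B3

The largest bag has 3 vertices, giving width 2; this decomposition certifies tw(G) ≤ 2. For the lower bound, G contains the cycle 3–5–2–4–1–3, so G is not a forest; only forests have treewidth ≤ 1, hence tw(G) ≥ 2. Hence tw(G) = 2 exactly.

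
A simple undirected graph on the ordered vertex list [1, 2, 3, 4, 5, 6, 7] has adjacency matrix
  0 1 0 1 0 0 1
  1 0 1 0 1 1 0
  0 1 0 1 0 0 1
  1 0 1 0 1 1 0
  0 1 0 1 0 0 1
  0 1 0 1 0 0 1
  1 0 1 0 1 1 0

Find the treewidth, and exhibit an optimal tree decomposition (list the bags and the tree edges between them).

Treewidth 3.
One optimal decomposition is:
Bags: B1 = {1, 2, 4, 7}  B2 = {2, 4, 5, 7}  B3 = {2, 4, 6, 7}  B4 = {2, 3, 4, 7}
Tree: B1–B2, B2–B3, B3–B4

The largest bag has 4 vertices, giving width 3; this decomposition certifies tw(G) ≤ 3. For the lower bound: the 4 vertex sets {1,4}, {5,7}, {2}, {6} are disjoint, each induces a connected subgraph, and every pair is joined by at least one edge of G. Contracting each set to a single vertex therefore yields K_{4} as a minor, and since treewidth is minor-monotone, tw(G) ≥ tw(K_{4}) = 3. Therefore the treewidth is 3.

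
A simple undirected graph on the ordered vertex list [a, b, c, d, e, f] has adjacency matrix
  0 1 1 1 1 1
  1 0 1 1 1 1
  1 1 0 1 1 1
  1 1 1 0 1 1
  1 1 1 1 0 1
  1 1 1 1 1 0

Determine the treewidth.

5

A width-5 tree decomposition is:
Bags: B1 = {a, b, c, d, e, f}
Tree: (single bag)
A single bag containing all 6 vertices is trivially a valid decomposition of width 5. For the lower bound, the 6 vertices {a, b, c, d, e, f} are pairwise adjacent, and any tree decomposition puts a clique entirely inside one bag — forcing width ≥ 5. Combining the bounds, tw(G) = 5.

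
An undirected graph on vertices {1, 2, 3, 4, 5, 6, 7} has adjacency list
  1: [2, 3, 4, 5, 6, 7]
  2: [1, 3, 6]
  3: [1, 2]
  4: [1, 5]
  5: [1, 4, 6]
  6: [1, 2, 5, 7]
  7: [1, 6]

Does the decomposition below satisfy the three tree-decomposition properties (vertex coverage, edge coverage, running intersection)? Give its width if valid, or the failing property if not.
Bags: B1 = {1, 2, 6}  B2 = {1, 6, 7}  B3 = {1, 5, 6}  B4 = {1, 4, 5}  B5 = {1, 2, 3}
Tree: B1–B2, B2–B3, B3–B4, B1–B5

Yes; width 2.

Every vertex of G appears in some bag (union = {1, 2, 3, 4, 5, 6, 7}); every edge is covered by a bag; and for each vertex v the set of bags containing v is connected in the bag tree. The decomposition is therefore valid. The largest bag has 3 vertices, so the width is 2.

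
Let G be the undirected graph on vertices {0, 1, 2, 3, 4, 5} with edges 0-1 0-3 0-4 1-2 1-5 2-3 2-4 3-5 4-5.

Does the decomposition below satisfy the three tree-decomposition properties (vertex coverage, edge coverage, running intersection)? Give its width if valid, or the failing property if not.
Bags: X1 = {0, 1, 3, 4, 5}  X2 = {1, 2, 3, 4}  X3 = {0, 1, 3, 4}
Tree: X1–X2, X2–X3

No — bags containing vertex 0 are not connected in the tree.

A tree decomposition must satisfy three properties: every vertex lies in some bag; for every edge, both endpoints lie together in some bag; and for every vertex, the bags containing it form a connected subtree. Here bags containing vertex 0 are not connected in the tree, so the decomposition is invalid.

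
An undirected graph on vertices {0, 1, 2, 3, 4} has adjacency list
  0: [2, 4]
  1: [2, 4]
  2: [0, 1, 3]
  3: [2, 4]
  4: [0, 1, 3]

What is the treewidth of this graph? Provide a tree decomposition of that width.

Treewidth 2.
One such decomposition:
Bags: B1 = {2, 3, 4}  B2 = {1, 2, 4}  B3 = {0, 2, 4}
Tree: B1–B2, B2–B3

Each bag holds 3 vertices, so the decomposition has width 2, which upper-bounds the treewidth. Since 2–3–4–1–2 is a cycle in G, G is not acyclic. Forests are exactly the graphs of treewidth ≤ 1, so tw(G) ≥ 2. The upper and lower bounds meet at 2, so that is the treewidth.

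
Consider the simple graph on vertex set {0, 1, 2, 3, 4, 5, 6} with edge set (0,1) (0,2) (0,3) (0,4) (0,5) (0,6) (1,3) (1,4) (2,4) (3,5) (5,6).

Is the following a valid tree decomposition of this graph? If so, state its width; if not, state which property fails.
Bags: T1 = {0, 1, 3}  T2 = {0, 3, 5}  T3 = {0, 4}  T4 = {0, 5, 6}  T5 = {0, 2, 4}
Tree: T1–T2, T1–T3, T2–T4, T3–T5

A tree decomposition must satisfy three properties: every vertex lies in some bag; for every edge, both endpoints lie together in some bag; and for every vertex, the bags containing it form a connected subtree. Here edge (1,4) lies in no bag, so the decomposition is invalid.

No — edge (1,4) lies in no bag.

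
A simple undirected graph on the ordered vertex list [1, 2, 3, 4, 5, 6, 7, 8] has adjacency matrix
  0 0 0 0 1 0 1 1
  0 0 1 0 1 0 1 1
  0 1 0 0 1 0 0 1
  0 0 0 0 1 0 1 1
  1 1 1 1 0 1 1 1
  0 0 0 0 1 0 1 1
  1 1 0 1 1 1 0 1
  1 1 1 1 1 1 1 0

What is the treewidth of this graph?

A width-3 tree decomposition is:
Bags: B1 = {2, 3, 5, 8}  B2 = {2, 5, 7, 8}  B3 = {1, 5, 7, 8}  B4 = {4, 5, 7, 8}  B5 = {5, 6, 7, 8}
Tree: B1–B2, B2–B3, B2–B4, B3–B5
Every bag has size at most 4, so the width is 4 − 1 = 3 and tw(G) ≤ 3. On the other hand G contains the 4-clique {2, 3, 5, 8}. A clique must lie in a single bag of any decomposition, so no decomposition can have width below 3. Hence tw(G) = 3 exactly.

3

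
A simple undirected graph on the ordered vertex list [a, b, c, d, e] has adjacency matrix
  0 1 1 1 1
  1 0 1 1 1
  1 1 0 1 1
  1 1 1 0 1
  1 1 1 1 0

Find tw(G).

A width-4 tree decomposition is:
Bags: B1 = {a, b, c, d, e}
Tree: (single bag)
A single bag containing all 5 vertices is trivially a valid decomposition of width 4. On the other hand G contains the 5-clique {a, b, c, d, e}. A clique must lie in a single bag of any decomposition, so no decomposition can have width below 4. The upper and lower bounds meet at 4, so that is the treewidth.

4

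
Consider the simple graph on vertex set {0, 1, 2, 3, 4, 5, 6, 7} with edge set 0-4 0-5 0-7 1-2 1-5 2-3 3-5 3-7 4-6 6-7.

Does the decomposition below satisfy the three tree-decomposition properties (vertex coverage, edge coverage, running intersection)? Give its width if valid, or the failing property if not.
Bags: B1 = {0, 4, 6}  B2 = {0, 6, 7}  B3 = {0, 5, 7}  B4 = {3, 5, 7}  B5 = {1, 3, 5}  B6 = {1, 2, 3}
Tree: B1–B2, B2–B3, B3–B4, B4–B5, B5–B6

Yes; width 2.

Checking the three conditions: (i) the bags cover all of {0, 1, 2, 3, 4, 5, 6, 7}; (ii) for each edge, some bag contains both endpoints; (iii) the bags containing any fixed vertex form a subtree. All hold, so the decomposition is valid with width 3 − 1 = 2.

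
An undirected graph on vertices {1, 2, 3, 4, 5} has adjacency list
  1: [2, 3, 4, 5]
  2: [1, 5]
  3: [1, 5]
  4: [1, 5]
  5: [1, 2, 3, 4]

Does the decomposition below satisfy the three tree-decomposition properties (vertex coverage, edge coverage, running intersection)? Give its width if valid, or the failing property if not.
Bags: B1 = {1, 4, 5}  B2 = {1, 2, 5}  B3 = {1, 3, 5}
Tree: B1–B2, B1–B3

Every vertex of G appears in some bag (union = {1, 2, 3, 4, 5}); every edge is covered by a bag; and for each vertex v the set of bags containing v is connected in the bag tree. The decomposition is therefore valid. The largest bag has 3 vertices, so the width is 2.

Yes; width 2.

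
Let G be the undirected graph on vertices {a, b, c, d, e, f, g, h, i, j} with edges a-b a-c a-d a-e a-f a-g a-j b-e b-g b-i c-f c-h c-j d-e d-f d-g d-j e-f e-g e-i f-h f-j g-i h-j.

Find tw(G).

A width-3 tree decomposition is:
Bags: B1 = {a, d, e, g}  B2 = {a, d, e, f}  B3 = {a, b, e, g}  B4 = {a, d, f, j}  B5 = {b, e, g, i}  B6 = {a, c, f, j}  B7 = {c, f, h, j}
Tree: B1–B2, B1–B3, B2–B4, B3–B5, B4–B6, B6–B7
Each bag holds 4 vertices, so the decomposition has width 3, which upper-bounds the treewidth. For the lower bound, the 4 vertices {c, f, h, j} are pairwise adjacent, and any tree decomposition puts a clique entirely inside one bag — forcing width ≥ 3. Combining the bounds, tw(G) = 3.

3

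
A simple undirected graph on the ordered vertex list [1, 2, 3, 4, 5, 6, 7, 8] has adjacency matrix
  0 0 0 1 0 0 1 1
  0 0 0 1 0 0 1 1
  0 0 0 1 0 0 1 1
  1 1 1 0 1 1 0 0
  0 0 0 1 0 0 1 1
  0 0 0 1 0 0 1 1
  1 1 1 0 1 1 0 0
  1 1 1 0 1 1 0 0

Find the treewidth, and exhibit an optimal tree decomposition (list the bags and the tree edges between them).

Treewidth 3.
One such decomposition:
Bags: B1 = {4, 5, 7, 8}  B2 = {4, 6, 7, 8}  B3 = {2, 4, 7, 8}  B4 = {1, 4, 7, 8}  B5 = {3, 4, 7, 8}
Tree: B1–B2, B2–B3, B3–B4, B4–B5

Each bag holds 4 vertices, so the decomposition has width 3, which upper-bounds the treewidth. For the lower bound: the 4 vertex sets {4,5}, {6,8}, {7}, {2} are disjoint, each induces a connected subgraph, and every pair is joined by at least one edge of G. Contracting each set to a single vertex therefore yields K_{4} as a minor, and since treewidth is minor-monotone, tw(G) ≥ tw(K_{4}) = 3. The upper and lower bounds meet at 3, so that is the treewidth.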